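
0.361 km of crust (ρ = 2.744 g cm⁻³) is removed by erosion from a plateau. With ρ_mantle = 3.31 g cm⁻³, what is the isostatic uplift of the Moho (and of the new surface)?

Unloading: uplift u = e ρ_c/ρ_m = 0.361 km × 2.744/3.31 = 0.299 km.

0.299 km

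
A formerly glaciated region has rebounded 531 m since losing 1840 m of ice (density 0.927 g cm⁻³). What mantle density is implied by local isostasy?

3.21 g cm⁻³

ρ_m = ρ_ice t / u = 0.927 × 1840 m/531 m = 3.21 g cm⁻³.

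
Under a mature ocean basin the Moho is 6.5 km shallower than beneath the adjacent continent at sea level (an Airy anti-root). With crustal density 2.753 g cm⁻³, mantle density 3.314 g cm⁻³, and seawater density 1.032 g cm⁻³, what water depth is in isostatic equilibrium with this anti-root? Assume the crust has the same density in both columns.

2.12 km

Replacing a thickness d of crust by seawater at the top must be balanced by replacing crust with mantle at the base: d (ρ_c − ρ_w) = a (ρ_m − ρ_c).
d = a (ρ_m − ρ_c)/(ρ_c − ρ_w) = 6.5 km × 0.561/1.721 = 2.12 km.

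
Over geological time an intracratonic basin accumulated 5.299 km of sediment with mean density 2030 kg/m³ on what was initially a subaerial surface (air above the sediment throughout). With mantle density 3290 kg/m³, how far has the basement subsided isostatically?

3.27 km

Subaerial load: s = t ρ_sed / ρ_m = 5.299 km × 2030/3290 = 3.27 km.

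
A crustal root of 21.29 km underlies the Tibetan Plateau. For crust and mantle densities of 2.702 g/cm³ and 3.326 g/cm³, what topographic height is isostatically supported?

In Airy isostatic equilibrium: ρ_c h = (ρ_m − ρ_c) r.
h = r (ρ_m − ρ_c) / ρ_c = 21.29 km × (3.326 − 2.702) / 2.702 = 4.92 km.

4.92 km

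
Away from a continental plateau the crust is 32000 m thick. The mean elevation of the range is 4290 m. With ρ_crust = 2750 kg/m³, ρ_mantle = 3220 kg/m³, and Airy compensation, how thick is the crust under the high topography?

61400 m

Root depth r = h ρ_c / (ρ_m − ρ_c) = 4290 m × 2750 / 470 = 25100 m.
Total thickness = T + h + r = 32000 m + 4290 m + 25100 m = 61400 m.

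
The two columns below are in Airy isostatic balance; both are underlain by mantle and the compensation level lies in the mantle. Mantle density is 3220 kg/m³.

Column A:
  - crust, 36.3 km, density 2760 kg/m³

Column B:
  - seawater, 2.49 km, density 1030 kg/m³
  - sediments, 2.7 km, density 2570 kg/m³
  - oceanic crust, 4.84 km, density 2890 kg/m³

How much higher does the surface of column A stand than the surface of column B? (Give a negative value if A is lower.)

For any compensation level in the mantle, the mantle terms cancel and isostasy reduces to e = (Σt_A − Σt_B) − (Σ(ρt)_A − Σ(ρt)_B) / ρ_m.
Σt_A = 36.3 km; Σt_B = 10.03 km; Σ(ρt)_A = 100188; Σ(ρt)_B = 23491.3 (in km·kg/m³).
e = (36.3 − 10.03) − (100188 − 23491.3) / 3220 = 2.45 km.

2.45 km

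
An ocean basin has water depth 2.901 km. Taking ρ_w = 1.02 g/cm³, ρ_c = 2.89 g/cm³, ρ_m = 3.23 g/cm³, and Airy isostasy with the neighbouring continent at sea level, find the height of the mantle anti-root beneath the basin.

16 km

For local isostatic compensation: replacing crust with seawater at the top is compensated by replacing crust with mantle at the base: d (ρ_c − ρ_w) = a (ρ_m − ρ_c).
a = d (ρ_c − ρ_w)/(ρ_m − ρ_c) = 2.901 km × 1.87/0.34 = 16 km.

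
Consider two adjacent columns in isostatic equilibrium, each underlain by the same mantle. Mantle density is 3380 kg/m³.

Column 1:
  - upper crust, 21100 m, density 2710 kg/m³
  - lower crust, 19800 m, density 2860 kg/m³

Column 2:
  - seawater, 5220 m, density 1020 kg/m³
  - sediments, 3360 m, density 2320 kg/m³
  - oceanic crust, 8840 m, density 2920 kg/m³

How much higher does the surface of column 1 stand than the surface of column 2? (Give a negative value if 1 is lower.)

1330 m

For any compensation level in the mantle, the mantle terms cancel and isostasy reduces to e = (Σt_1 − Σt_2) − (Σ(ρt)_1 − Σ(ρt)_2) / ρ_m.
Σt_1 = 40900 m; Σt_2 = 17420 m; Σ(ρt)_1 = 113809000; Σ(ρt)_2 = 38932400 (in m·kg/m³).
e = (40900 − 17420) − (113809000 − 38932400) / 3380 = 1330 m.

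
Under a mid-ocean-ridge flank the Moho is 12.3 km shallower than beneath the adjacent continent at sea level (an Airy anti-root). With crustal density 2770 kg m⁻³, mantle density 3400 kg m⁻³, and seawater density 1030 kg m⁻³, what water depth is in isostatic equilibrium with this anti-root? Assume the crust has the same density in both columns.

Replacing a thickness d of crust by seawater at the top must be balanced by replacing crust with mantle at the base: d (ρ_c − ρ_w) = a (ρ_m − ρ_c).
d = a (ρ_m − ρ_c)/(ρ_c − ρ_w) = 12.3 km × 630/1740 = 4.45 km.

4.45 km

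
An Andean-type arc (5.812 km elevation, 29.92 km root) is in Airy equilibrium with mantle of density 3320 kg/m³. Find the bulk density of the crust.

2780 kg/m³

ρ_c h = (ρ_m − ρ_c) r → ρ_c (h + r) = ρ_m r → ρ_c = ρ_m r / (h + r).
ρ_c = 3320 × 29.92 km / (5.812 km + 29.92 km) = 2780 kg/m³.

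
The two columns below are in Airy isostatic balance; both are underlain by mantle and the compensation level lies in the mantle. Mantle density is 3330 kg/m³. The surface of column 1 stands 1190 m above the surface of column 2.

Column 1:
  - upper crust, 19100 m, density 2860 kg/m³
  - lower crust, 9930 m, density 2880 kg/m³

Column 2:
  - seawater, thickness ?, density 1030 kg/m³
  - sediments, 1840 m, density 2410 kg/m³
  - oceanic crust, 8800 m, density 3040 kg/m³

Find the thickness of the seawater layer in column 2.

Take the compensation level at the base of the deeper column (depth z_c below the surface of column 1) and equate Σ ρ_i t_i down to z_c; mantle fills any gap and the z_c terms cancel.
Column 1: 19100×2860 + 9930×2880 + (z_c − 29030)×3330
Column 2: 1190×0 + x×1030 + 1840×2410 + 8800×3040 + (z_c − 1190 − 10640 − x)×3330
The z_c×3330 term appears on both sides and cancels. Collect the known terms of each column as K = Σ(ρt)_known − 3330 × (depth of known layers): K_1 = 83224400 − 3330×29030 = −13445500; K_2 = 31186400 − 3330×(1190 + 10640) = −8207500.
Balance: K_1 = K_2 − x×(3330 − 1030), so x = (K_2 − K_1)/(3330 − 1030) = 5238000/2300 = 2280 m.

2280 m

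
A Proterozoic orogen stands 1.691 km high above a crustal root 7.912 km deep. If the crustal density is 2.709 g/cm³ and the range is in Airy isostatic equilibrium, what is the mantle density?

3.29 g/cm³

Airy balance: ρ_c h = (ρ_m − ρ_c) r → ρ_m = ρ_c (1 + h/r).
ρ_m = 2.709 × (1 + 1.691 km/7.912 km) = 3.29 g/cm³.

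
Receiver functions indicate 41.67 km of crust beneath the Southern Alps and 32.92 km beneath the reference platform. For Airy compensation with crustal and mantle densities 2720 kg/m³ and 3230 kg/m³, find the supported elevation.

1.38 km

Excess crust Δ = 41.67 km − 32.92 km = 8.75 km, split between elevation h and root r with h + r = Δ.
Airy balance ρ_c h = (ρ_m − ρ_c) r gives r = h ρ_c/(ρ_m − ρ_c), so h (1 + ρ_c/(ρ_m − ρ_c)) = Δ, i.e. h = Δ (ρ_m − ρ_c)/ρ_m.
h = 8.75 km × 510/3230 = 1.38 km.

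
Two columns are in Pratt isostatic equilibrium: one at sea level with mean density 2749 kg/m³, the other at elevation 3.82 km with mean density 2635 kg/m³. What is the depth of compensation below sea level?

ρ_ref D = ρ (D + h) → D (ρ_ref − ρ) = ρ h.
D = ρ h/(ρ_ref − ρ) = 2635 × 3.82 km/(2749 − 2635) = 88.3 km.

88.3 km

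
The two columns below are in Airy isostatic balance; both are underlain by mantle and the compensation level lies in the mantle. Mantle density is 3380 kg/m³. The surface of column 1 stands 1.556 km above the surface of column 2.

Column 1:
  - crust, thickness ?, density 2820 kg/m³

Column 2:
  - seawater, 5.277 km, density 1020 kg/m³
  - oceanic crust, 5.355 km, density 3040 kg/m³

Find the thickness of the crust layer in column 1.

Take the compensation level at the base of the deeper column (depth z_c below the surface of column 1) and equate Σ ρ_i t_i down to z_c; mantle fills any gap and the z_c terms cancel.
Column 1: x×2820 + (z_c − 0 − x)×3380
Column 2: 1.556×0 + 5.277×1020 + 5.355×3040 + (z_c − 1.556 − 10.632)×3380
The z_c×3380 term appears on both sides and cancels. Collect the known terms of each column as K = Σ(ρt)_known − 3380 × (depth of known layers): K_1 = 0 − 3380×0 = 0; K_2 = 21661.74 − 3380×(1.556 + 10.632) = −19533.7.
Balance: K_1 − x×(3380 − 2820) = K_2, so x = (K_1 − K_2)/(3380 − 2820) = 19533.7/560 = 34.9 km.

34.9 km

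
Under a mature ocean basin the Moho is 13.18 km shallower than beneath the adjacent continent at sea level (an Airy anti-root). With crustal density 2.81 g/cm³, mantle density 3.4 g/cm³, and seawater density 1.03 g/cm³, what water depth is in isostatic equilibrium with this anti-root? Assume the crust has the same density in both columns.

Replacing a thickness d of crust by seawater at the top must be balanced by replacing crust with mantle at the base: d (ρ_c − ρ_w) = a (ρ_m − ρ_c).
d = a (ρ_m − ρ_c)/(ρ_c − ρ_w) = 13.18 km × 0.59/1.78 = 4.37 km.

4.37 km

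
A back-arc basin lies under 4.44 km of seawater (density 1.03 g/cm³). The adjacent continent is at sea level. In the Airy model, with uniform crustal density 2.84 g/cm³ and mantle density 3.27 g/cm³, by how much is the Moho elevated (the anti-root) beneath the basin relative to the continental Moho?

18.7 km

In Airy isostatic equilibrium: replacing crust with seawater at the top is compensated by replacing crust with mantle at the base: d (ρ_c − ρ_w) = a (ρ_m − ρ_c).
a = d (ρ_c − ρ_w)/(ρ_m − ρ_c) = 4.44 km × 1.81/0.43 = 18.7 km.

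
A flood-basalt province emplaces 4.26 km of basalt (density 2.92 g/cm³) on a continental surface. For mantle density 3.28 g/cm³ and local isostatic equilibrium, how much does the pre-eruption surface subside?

Subaerial loading: s = t ρ_load / ρ_m.
s = 4.26 km × 2.92/3.28 = 3.79 km.

3.79 km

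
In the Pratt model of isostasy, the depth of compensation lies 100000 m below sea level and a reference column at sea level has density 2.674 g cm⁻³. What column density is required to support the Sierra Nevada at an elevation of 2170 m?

Pratt balance: ρ_ref D = ρ (D + h).
ρ = ρ_ref D/(D + h) = 2.674 × 100000 m/(100000 m + 2170 m) = 2.62 g cm⁻³.

2.62 g cm⁻³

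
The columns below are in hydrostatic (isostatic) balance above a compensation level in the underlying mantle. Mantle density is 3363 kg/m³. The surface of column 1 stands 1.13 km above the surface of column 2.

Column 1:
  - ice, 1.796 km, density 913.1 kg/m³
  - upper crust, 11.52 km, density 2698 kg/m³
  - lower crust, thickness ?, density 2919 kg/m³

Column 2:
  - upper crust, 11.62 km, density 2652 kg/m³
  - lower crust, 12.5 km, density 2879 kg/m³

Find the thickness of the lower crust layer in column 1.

Take the compensation level at the base of the deeper column (depth z_c below the surface of column 1) and equate Σ ρ_i t_i down to z_c; mantle fills any gap and the z_c terms cancel.
Column 1: 1.796×913.1 + 11.52×2698 + x×2919 + (z_c − 13.316 − x)×3363
Column 2: 1.13×0 + 11.62×2652 + 12.5×2879 + (z_c − 1.13 − 24.12)×3363
The z_c×3363 term appears on both sides and cancels. Collect the known terms of each column as K = Σ(ρt)_known − 3363 × (depth of known layers): K_1 = 32720.8876 − 3363×13.316 = −12060.8204; K_2 = 66803.74 − 3363×(1.13 + 24.12) = −18112.01.
Balance: K_1 − x×(3363 − 2919) = K_2, so x = (K_1 − K_2)/(3363 − 2919) = 6051.19/444 = 13.6 km.

13.6 km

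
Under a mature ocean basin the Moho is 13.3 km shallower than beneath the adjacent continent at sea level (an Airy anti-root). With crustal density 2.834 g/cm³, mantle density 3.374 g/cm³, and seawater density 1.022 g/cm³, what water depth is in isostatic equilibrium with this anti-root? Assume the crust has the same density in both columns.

3.96 km

Replacing a thickness d of crust by seawater at the top must be balanced by replacing crust with mantle at the base: d (ρ_c − ρ_w) = a (ρ_m − ρ_c).
d = a (ρ_m − ρ_c)/(ρ_c − ρ_w) = 13.3 km × 0.54/1.812 = 3.96 km.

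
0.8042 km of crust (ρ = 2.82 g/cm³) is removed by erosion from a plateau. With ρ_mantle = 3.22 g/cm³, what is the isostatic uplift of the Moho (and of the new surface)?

0.704 km

Unloading: uplift u = e ρ_c/ρ_m = 0.8042 km × 2.82/3.22 = 0.704 km.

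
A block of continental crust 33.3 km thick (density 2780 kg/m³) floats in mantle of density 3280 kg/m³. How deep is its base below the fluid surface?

28.2 km

Draft d = t ρ_obj/ρ_fluid = 33.3 km × 2780/3280 = 28.2 km.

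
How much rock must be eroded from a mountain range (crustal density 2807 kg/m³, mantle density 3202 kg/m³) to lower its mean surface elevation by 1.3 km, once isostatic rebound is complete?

10.5 km

Net drop Δ = e − u = e − e ρ_c/ρ_m = e (ρ_m − ρ_c)/ρ_m.
e = Δ ρ_m/(ρ_m − ρ_c) = 1.3 km × 3202/395 = 10.5 km.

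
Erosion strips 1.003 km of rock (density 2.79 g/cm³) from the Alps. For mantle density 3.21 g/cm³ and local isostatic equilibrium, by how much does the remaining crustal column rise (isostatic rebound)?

Unloading: uplift u = e ρ_c/ρ_m = 1.003 km × 2.79/3.21 = 0.872 km.

0.872 km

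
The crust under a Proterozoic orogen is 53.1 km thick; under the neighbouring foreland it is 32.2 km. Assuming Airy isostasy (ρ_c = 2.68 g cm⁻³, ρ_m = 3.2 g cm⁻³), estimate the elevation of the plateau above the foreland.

3.4 km

Excess crust Δ = 53.1 km − 32.2 km = 20.9 km, split between elevation h and root r with h + r = Δ.
Airy balance ρ_c h = (ρ_m − ρ_c) r gives r = h ρ_c/(ρ_m − ρ_c), so h (1 + ρ_c/(ρ_m − ρ_c)) = Δ, i.e. h = Δ (ρ_m − ρ_c)/ρ_m.
h = 20.9 km × 0.52/3.2 = 3.4 km.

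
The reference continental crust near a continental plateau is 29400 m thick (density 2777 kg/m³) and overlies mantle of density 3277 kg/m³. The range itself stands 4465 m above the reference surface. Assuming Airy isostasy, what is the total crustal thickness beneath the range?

Root depth r = h ρ_c / (ρ_m − ρ_c) = 4465 m × 2777 / 500 = 24800 m.
Total thickness = T + h + r = 29400 m + 4465 m + 24800 m = 58700 m.

58700 m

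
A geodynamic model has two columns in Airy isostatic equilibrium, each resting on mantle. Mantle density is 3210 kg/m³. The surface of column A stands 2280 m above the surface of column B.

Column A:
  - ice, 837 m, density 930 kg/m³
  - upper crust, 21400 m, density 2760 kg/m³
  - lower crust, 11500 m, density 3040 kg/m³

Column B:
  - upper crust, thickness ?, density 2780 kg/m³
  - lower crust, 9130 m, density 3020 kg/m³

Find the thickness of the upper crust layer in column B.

10300 m

Take the compensation level at the base of the deeper column (depth z_c below the surface of column A) and equate Σ ρ_i t_i down to z_c; mantle fills any gap and the z_c terms cancel.
Column A: 837×930 + 21400×2760 + 11500×3040 + (z_c − 33737)×3210
Column B: 2280×0 + x×2780 + 9130×3020 + (z_c − 2280 − 9130 − x)×3210
The z_c×3210 term appears on both sides and cancels. Collect the known terms of each column as K = Σ(ρt)_known − 3210 × (depth of known layers): K_A = 94802410 − 3210×33737 = −13493360; K_B = 27572600 − 3210×(2280 + 9130) = −9053500.
Balance: K_A = K_B − x×(3210 − 2780), so x = (K_B − K_A)/(3210 − 2780) = 4439860/430 = 10300 m.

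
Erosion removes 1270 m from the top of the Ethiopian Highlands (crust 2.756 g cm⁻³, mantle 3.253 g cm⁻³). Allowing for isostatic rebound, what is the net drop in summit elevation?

194 m

Rebound u = e ρ_c/ρ_m = 1270 m × 2.756/3.253 = 1076 m.
Net surface drop = e − u = 1270 m − 1076 m = e (ρ_m − ρ_c)/ρ_m = 194 m.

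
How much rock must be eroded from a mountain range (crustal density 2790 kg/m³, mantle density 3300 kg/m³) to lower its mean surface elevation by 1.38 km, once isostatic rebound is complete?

8.93 km

Net drop Δ = e − u = e − e ρ_c/ρ_m = e (ρ_m − ρ_c)/ρ_m.
e = Δ ρ_m/(ρ_m − ρ_c) = 1.38 km × 3300/510 = 8.93 km.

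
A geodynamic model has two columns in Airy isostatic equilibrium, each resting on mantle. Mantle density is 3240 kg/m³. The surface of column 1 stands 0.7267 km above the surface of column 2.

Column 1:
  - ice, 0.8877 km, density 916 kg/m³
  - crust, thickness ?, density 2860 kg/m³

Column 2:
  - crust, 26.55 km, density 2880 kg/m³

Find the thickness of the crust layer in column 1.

25.9 km

Take the compensation level at the base of the deeper column (depth z_c below the surface of column 1) and equate Σ ρ_i t_i down to z_c; mantle fills any gap and the z_c terms cancel.
Column 1: 0.8877×916 + x×2860 + (z_c − 0.8877 − x)×3240
Column 2: 0.7267×0 + 26.55×2880 + (z_c − 0.7267 − 26.55)×3240
The z_c×3240 term appears on both sides and cancels. Collect the known terms of each column as K = Σ(ρt)_known − 3240 × (depth of known layers): K_1 = 813.1332 − 3240×0.8877 = −2063.0148; K_2 = 76464 − 3240×(0.7267 + 26.55) = −11912.508.
Balance: K_1 − x×(3240 − 2860) = K_2, so x = (K_1 − K_2)/(3240 − 2860) = 9849.49/380 = 25.9 km.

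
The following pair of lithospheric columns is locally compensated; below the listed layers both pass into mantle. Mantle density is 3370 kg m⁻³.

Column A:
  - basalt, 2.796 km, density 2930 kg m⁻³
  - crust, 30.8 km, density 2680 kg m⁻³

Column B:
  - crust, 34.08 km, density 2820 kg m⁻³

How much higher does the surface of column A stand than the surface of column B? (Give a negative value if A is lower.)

1.11 km

For any compensation level in the mantle, the mantle terms cancel and isostasy reduces to e = (Σt_A − Σt_B) − (Σ(ρt)_A − Σ(ρt)_B) / ρ_m.
Σt_A = 33.596 km; Σt_B = 34.08 km; Σ(ρt)_A = 90736.28; Σ(ρt)_B = 96105.6 (in km·kg m⁻³).
e = (33.596 − 34.08) − (90736.28 − 96105.6) / 3370 = 1.11 km.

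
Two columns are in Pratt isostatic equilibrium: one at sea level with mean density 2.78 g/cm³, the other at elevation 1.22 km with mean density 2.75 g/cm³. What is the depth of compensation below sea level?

ρ_ref D = ρ (D + h) → D (ρ_ref − ρ) = ρ h.
D = ρ h/(ρ_ref − ρ) = 2.75 × 1.22 km/(2.78 − 2.75) = 112 km.

112 km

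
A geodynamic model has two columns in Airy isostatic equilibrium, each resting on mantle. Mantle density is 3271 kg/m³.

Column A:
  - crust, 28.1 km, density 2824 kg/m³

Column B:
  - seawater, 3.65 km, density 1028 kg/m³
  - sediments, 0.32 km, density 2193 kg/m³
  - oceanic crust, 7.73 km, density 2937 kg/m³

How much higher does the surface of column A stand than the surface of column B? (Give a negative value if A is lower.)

For any compensation level in the mantle, the mantle terms cancel and isostasy reduces to e = (Σt_A − Σt_B) − (Σ(ρt)_A − Σ(ρt)_B) / ρ_m.
Σt_A = 28.1 km; Σt_B = 11.7 km; Σ(ρt)_A = 79354.4; Σ(ρt)_B = 27156.97 (in km·kg/m³).
e = (28.1 − 11.7) − (79354.4 − 27156.97) / 3271 = 0.442 km.

0.442 km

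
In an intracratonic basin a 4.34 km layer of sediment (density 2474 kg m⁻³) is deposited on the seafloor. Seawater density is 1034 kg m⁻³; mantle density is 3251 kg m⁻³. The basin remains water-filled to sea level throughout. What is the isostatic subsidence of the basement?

Submarine loading: the sediment displaces seawater, and the subsidence is in turn flooded, so s (ρ_m − ρ_w) = t (ρ_sed − ρ_w).
s = 4.34 km × (2474 − 1034) / (3251 − 1034) = 2.82 km.

2.82 km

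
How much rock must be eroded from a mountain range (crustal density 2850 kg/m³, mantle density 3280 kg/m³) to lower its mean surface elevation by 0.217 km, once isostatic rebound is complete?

1.66 km

Net drop Δ = e − u = e − e ρ_c/ρ_m = e (ρ_m − ρ_c)/ρ_m.
e = Δ ρ_m/(ρ_m − ρ_c) = 0.217 km × 3280/430 = 1.66 km.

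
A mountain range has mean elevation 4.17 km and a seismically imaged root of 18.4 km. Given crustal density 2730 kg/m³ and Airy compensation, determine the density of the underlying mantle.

Airy balance: ρ_c h = (ρ_m − ρ_c) r → ρ_m = ρ_c (1 + h/r).
ρ_m = 2730 × (1 + 4.17 km/18.4 km) = 3350 kg/m³.

3350 kg/m³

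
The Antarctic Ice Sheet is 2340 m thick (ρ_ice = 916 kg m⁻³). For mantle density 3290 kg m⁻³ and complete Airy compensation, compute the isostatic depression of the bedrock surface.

652 m

Balancing pressure at the compensation depth: the ice load ρ_ice t is balanced by mantle displaced below, ρ_m s.
s = t ρ_ice / ρ_m = 2340 m × 916/3290 = 652 m.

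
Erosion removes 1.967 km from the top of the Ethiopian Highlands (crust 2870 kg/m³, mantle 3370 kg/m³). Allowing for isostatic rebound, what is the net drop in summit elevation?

Rebound u = e ρ_c/ρ_m = 1.967 km × 2870/3370 = 1.675 km.
Net surface drop = e − u = 1.967 km − 1.675 km = e (ρ_m − ρ_c)/ρ_m = 0.292 km.

0.292 km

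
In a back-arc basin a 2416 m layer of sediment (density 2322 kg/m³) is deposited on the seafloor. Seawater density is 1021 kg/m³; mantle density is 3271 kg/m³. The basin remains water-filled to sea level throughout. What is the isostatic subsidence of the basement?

1400 m

Submarine loading: the sediment displaces seawater, and the subsidence is in turn flooded, so s (ρ_m − ρ_w) = t (ρ_sed − ρ_w).
s = 2416 m × (2322 − 1021) / (3271 − 1021) = 1400 m.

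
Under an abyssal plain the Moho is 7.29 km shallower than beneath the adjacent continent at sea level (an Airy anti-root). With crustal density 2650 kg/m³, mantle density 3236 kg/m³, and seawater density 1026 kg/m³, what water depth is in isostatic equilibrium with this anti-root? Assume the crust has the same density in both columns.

2.63 km

Replacing a thickness d of crust by seawater at the top must be balanced by replacing crust with mantle at the base: d (ρ_c − ρ_w) = a (ρ_m − ρ_c).
d = a (ρ_m − ρ_c)/(ρ_c − ρ_w) = 7.29 km × 586/1624 = 2.63 km.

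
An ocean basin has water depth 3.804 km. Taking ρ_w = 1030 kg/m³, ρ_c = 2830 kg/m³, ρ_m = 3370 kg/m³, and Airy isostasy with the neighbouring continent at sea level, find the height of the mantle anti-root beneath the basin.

For local isostatic compensation: replacing crust with seawater at the top is compensated by replacing crust with mantle at the base: d (ρ_c − ρ_w) = a (ρ_m − ρ_c).
a = d (ρ_c − ρ_w)/(ρ_m − ρ_c) = 3.804 km × 1800/540 = 12.7 km.

12.7 km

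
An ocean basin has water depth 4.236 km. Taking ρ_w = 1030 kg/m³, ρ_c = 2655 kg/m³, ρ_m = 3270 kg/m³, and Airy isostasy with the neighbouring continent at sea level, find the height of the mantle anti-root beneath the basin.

11.2 km

Isostatic balance requires: replacing crust with seawater at the top is compensated by replacing crust with mantle at the base: d (ρ_c − ρ_w) = a (ρ_m − ρ_c).
a = d (ρ_c − ρ_w)/(ρ_m − ρ_c) = 4.236 km × 1625/615 = 11.2 km.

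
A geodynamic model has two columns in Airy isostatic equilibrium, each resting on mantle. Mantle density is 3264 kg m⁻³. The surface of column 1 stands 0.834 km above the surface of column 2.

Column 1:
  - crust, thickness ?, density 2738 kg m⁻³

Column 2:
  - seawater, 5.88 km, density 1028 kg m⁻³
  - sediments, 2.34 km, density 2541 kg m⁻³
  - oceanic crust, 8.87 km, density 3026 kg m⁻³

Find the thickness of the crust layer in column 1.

37.4 km

Take the compensation level at the base of the deeper column (depth z_c below the surface of column 1) and equate Σ ρ_i t_i down to z_c; mantle fills any gap and the z_c terms cancel.
Column 1: x×2738 + (z_c − 0 − x)×3264
Column 2: 0.834×0 + 5.88×1028 + 2.34×2541 + 8.87×3026 + (z_c − 0.834 − 17.09)×3264
The z_c×3264 term appears on both sides and cancels. Collect the known terms of each column as K = Σ(ρt)_known − 3264 × (depth of known layers): K_1 = 0 − 3264×0 = 0; K_2 = 38831.2 − 3264×(0.834 + 17.09) = −19672.736.
Balance: K_1 − x×(3264 − 2738) = K_2, so x = (K_1 − K_2)/(3264 − 2738) = 19672.7/526 = 37.4 km.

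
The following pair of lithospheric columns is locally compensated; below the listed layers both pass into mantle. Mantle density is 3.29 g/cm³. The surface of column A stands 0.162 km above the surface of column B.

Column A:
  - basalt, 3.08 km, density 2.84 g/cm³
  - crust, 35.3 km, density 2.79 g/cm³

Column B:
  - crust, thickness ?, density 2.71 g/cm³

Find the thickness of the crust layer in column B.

Take the compensation level at the base of the deeper column (depth z_c below the surface of column A) and equate Σ ρ_i t_i down to z_c; mantle fills any gap and the z_c terms cancel.
Column A: 3.08×2.84 + 35.3×2.79 + (z_c − 38.38)×3.29
Column B: 0.162×0 + x×2.71 + (z_c − 0.162 − 0 − x)×3.29
The z_c×3.29 term appears on both sides and cancels. Collect the known terms of each column as K = Σ(ρt)_known − 3.29 × (depth of known layers): K_A = 107.2342 − 3.29×38.38 = −19.036; K_B = 0 − 3.29×(0.162 + 0) = −0.53298.
Balance: K_A = K_B − x×(3.29 − 2.71), so x = (K_B − K_A)/(3.29 − 2.71) = 18.503/0.58 = 31.9 km.

31.9 km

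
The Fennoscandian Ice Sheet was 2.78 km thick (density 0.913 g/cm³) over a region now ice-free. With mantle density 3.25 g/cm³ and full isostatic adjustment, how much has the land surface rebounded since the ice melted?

0.781 km

Removing the load lets mantle flow back in; uplift u satisfies ρ_ice t = ρ_m u.
u = t ρ_ice/ρ_m = 2.78 km × 0.913/3.25 = 0.781 km.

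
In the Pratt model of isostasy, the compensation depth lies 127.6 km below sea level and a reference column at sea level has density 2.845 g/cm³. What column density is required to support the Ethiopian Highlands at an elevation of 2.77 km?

2.78 g/cm³

Pratt balance: ρ_ref D = ρ (D + h).
ρ = ρ_ref D/(D + h) = 2.845 × 127.6 km/(127.6 km + 2.77 km) = 2.78 g/cm³.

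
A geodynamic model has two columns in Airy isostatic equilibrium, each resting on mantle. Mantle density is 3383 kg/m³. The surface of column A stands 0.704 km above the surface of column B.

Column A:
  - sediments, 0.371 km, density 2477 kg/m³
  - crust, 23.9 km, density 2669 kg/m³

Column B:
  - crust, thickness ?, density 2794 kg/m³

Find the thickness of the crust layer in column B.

25.5 km

Take the compensation level at the base of the deeper column (depth z_c below the surface of column A) and equate Σ ρ_i t_i down to z_c; mantle fills any gap and the z_c terms cancel.
Column A: 0.371×2477 + 23.9×2669 + (z_c − 24.271)×3383
Column B: 0.704×0 + x×2794 + (z_c − 0.704 − 0 − x)×3383
The z_c×3383 term appears on both sides and cancels. Collect the known terms of each column as K = Σ(ρt)_known − 3383 × (depth of known layers): K_A = 64708.067 − 3383×24.271 = −17400.726; K_B = 0 − 3383×(0.704 + 0) = −2381.632.
Balance: K_A = K_B − x×(3383 − 2794), so x = (K_B − K_A)/(3383 − 2794) = 15019.1/589 = 25.5 km.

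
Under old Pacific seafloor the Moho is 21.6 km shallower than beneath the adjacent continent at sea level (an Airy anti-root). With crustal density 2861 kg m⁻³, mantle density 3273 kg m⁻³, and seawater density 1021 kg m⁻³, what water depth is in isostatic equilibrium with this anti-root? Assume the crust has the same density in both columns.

Replacing a thickness d of crust by seawater at the top must be balanced by replacing crust with mantle at the base: d (ρ_c − ρ_w) = a (ρ_m − ρ_c).
d = a (ρ_m − ρ_c)/(ρ_c − ρ_w) = 21.6 km × 412/1840 = 4.84 km.

4.84 km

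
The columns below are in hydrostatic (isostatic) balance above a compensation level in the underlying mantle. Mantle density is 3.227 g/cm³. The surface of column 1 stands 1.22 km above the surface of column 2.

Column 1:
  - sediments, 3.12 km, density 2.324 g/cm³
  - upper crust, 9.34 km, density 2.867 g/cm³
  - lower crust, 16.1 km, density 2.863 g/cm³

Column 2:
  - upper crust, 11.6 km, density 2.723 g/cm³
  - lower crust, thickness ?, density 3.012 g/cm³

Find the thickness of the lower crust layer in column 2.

10.5 km

Take the compensation level at the base of the deeper column (depth z_c below the surface of column 1) and equate Σ ρ_i t_i down to z_c; mantle fills any gap and the z_c terms cancel.
Column 1: 3.12×2.324 + 9.34×2.867 + 16.1×2.863 + (z_c − 28.56)×3.227
Column 2: 1.22×0 + 11.6×2.723 + x×3.012 + (z_c − 1.22 − 11.6 − x)×3.227
The z_c×3.227 term appears on both sides and cancels. Collect the known terms of each column as K = Σ(ρt)_known − 3.227 × (depth of known layers): K_1 = 80.12296 − 3.227×28.56 = −12.04016; K_2 = 31.5868 − 3.227×(1.22 + 11.6) = −9.78334.
Balance: K_1 = K_2 − x×(3.227 − 3.012), so x = (K_2 − K_1)/(3.227 − 3.012) = 2.25682/0.215 = 10.5 km.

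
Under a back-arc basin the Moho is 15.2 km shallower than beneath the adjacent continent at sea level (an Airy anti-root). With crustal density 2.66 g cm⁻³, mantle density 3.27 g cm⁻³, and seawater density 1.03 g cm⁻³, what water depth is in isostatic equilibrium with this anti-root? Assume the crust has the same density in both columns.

Replacing a thickness d of crust by seawater at the top must be balanced by replacing crust with mantle at the base: d (ρ_c − ρ_w) = a (ρ_m − ρ_c).
d = a (ρ_m − ρ_c)/(ρ_c − ρ_w) = 15.2 km × 0.61/1.63 = 5.69 km.

5.69 km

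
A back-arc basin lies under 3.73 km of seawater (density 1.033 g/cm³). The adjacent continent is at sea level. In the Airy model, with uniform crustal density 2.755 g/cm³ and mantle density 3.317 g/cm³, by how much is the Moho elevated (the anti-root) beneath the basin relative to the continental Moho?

Isostatic balance requires: replacing crust with seawater at the top is compensated by replacing crust with mantle at the base: d (ρ_c − ρ_w) = a (ρ_m − ρ_c).
a = d (ρ_c − ρ_w)/(ρ_m − ρ_c) = 3.73 km × 1.722/0.562 = 11.4 km.

11.4 km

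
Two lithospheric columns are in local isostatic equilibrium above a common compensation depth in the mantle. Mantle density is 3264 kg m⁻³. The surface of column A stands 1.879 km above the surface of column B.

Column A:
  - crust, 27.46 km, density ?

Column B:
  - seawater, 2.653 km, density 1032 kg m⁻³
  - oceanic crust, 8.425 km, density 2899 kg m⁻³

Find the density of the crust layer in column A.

Take the compensation level at the base of the deeper column (depth z_c below the surface of column A) and equate Σ ρ_i t_i down to z_c; mantle fills any gap and the z_c terms cancel.
Column A: 27.46×ρ + (z_c − 27.46)×3264
Column B: 1.879×0 + 2.653×1032 + 8.425×2899 + (z_c − 1.879 − 11.078)×3264
The z_c×3264 term appears on both sides and cancels. Collect the known terms of each column as K = Σ(ρt)_known − 3264 × (depth of known layers): K_A = 0 − 3264×27.46 = −89629.44; K_B = 27161.971 − 3264×(1.879 + 11.078) = −15129.677.
Balance: K_A + 27.46×ρ = K_B, so ρ = (K_B − K_A)/27.46 = 74499.8/27.46 = 2710 kg m⁻³.

2710 kg m⁻³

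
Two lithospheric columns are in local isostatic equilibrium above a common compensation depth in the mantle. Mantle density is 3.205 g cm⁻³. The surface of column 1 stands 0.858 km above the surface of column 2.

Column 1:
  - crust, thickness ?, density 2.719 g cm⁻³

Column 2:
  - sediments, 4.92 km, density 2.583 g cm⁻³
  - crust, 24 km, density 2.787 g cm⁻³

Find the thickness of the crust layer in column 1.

Take the compensation level at the base of the deeper column (depth z_c below the surface of column 1) and equate Σ ρ_i t_i down to z_c; mantle fills any gap and the z_c terms cancel.
Column 1: x×2.719 + (z_c − 0 − x)×3.205
Column 2: 0.858×0 + 4.92×2.583 + 24×2.787 + (z_c − 0.858 − 28.92)×3.205
The z_c×3.205 term appears on both sides and cancels. Collect the known terms of each column as K = Σ(ρt)_known − 3.205 × (depth of known layers): K_1 = 0 − 3.205×0 = 0; K_2 = 79.59636 − 3.205×(0.858 + 28.92) = −15.84213.
Balance: K_1 − x×(3.205 − 2.719) = K_2, so x = (K_1 − K_2)/(3.205 − 2.719) = 15.8421/0.486 = 32.6 km.

32.6 km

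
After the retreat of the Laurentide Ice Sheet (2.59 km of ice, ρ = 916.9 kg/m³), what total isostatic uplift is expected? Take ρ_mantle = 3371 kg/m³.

0.704 km

Removing the load lets mantle flow back in; uplift u satisfies ρ_ice t = ρ_m u.
u = t ρ_ice/ρ_m = 2.59 km × 916.9/3371 = 0.704 km.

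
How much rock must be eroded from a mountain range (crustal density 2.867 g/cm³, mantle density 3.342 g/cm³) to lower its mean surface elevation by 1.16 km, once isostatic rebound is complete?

8.16 km

Net drop Δ = e − u = e − e ρ_c/ρ_m = e (ρ_m − ρ_c)/ρ_m.
e = Δ ρ_m/(ρ_m − ρ_c) = 1.16 km × 3.342/0.475 = 8.16 km.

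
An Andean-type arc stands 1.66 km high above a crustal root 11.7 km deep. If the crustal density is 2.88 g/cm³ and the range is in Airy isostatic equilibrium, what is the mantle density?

3.29 g/cm³

Airy balance: ρ_c h = (ρ_m − ρ_c) r → ρ_m = ρ_c (1 + h/r).
ρ_m = 2.88 × (1 + 1.66 km/11.7 km) = 3.29 g/cm³.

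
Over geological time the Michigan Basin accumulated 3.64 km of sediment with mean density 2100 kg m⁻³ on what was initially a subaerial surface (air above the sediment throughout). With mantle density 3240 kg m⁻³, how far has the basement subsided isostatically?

Subaerial load: s = t ρ_sed / ρ_m = 3.64 km × 2100/3240 = 2.36 km.

2.36 km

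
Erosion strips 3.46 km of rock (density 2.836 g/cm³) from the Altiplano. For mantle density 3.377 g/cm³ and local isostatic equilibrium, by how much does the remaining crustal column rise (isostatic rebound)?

2.91 km

Unloading: uplift u = e ρ_c/ρ_m = 3.46 km × 2.836/3.377 = 2.91 km.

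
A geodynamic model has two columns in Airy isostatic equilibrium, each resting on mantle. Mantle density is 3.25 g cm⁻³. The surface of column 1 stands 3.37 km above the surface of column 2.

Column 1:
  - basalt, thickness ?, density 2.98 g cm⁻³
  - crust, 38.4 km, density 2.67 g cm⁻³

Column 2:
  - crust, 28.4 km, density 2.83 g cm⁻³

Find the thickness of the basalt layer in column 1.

2.25 km

Take the compensation level at the base of the deeper column (depth z_c below the surface of column 1) and equate Σ ρ_i t_i down to z_c; mantle fills any gap and the z_c terms cancel.
Column 1: x×2.98 + 38.4×2.67 + (z_c − 38.4 − x)×3.25
Column 2: 3.37×0 + 28.4×2.83 + (z_c − 3.37 − 28.4)×3.25
The z_c×3.25 term appears on both sides and cancels. Collect the known terms of each column as K = Σ(ρt)_known − 3.25 × (depth of known layers): K_1 = 102.528 − 3.25×38.4 = −22.272; K_2 = 80.372 − 3.25×(3.37 + 28.4) = −22.8805.
Balance: K_1 − x×(3.25 − 2.98) = K_2, so x = (K_1 − K_2)/(3.25 − 2.98) = 0.6085/0.27 = 2.25 km.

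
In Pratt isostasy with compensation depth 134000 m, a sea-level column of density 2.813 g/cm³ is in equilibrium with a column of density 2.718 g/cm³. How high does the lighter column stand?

4680 m

ρ_ref D = ρ (D + h) → h = D (ρ_ref − ρ)/ρ.
h = 134000 m × (2.813 − 2.718)/2.718 = 4680 m.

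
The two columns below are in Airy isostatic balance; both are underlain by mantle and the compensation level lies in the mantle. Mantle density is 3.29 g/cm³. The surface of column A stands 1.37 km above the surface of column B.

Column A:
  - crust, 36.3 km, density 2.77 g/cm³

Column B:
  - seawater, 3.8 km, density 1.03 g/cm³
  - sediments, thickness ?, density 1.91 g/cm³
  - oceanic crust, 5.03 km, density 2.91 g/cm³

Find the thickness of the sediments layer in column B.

2.8 km

Take the compensation level at the base of the deeper column (depth z_c below the surface of column A) and equate Σ ρ_i t_i down to z_c; mantle fills any gap and the z_c terms cancel.
Column A: 36.3×2.77 + (z_c − 36.3)×3.29
Column B: 1.37×0 + 3.8×1.03 + x×1.91 + 5.03×2.91 + (z_c − 1.37 − 8.83 − x)×3.29
The z_c×3.29 term appears on both sides and cancels. Collect the known terms of each column as K = Σ(ρt)_known − 3.29 × (depth of known layers): K_A = 100.551 − 3.29×36.3 = −18.876; K_B = 18.5513 − 3.29×(1.37 + 8.83) = −15.0067.
Balance: K_A = K_B − x×(3.29 − 1.91), so x = (K_B − K_A)/(3.29 − 1.91) = 3.8693/1.38 = 2.8 km.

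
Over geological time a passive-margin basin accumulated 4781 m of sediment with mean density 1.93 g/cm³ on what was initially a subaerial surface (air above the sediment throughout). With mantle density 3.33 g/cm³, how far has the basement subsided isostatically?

Subaerial load: s = t ρ_sed / ρ_m = 4781 m × 1.93/3.33 = 2770 m.

2770 m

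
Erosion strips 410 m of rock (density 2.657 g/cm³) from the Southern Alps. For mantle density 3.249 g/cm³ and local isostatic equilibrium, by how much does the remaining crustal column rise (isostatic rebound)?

335 m

Unloading: uplift u = e ρ_c/ρ_m = 410 m × 2.657/3.249 = 335 m.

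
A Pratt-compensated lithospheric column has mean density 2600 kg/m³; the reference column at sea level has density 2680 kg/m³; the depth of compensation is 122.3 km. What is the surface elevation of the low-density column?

ρ_ref D = ρ (D + h) → h = D (ρ_ref − ρ)/ρ.
h = 122.3 km × (2680 − 2600)/2600 = 3.76 km.

3.76 km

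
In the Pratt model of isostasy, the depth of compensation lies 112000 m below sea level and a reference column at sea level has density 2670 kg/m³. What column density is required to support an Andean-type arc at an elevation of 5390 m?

2550 kg/m³

Pratt balance: ρ_ref D = ρ (D + h).
ρ = ρ_ref D/(D + h) = 2670 × 112000 m/(112000 m + 5390 m) = 2550 kg/m³.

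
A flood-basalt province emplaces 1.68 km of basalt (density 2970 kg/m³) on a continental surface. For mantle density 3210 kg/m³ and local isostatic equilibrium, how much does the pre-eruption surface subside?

1.55 km

Subaerial loading: s = t ρ_load / ρ_m.
s = 1.68 km × 2970/3210 = 1.55 km.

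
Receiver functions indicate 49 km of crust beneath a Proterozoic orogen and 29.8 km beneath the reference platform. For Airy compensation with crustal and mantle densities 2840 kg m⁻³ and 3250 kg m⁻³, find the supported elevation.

2.42 km

Excess crust Δ = 49 km − 29.8 km = 19.2 km, split between elevation h and root r with h + r = Δ.
Airy balance ρ_c h = (ρ_m − ρ_c) r gives r = h ρ_c/(ρ_m − ρ_c), so h (1 + ρ_c/(ρ_m − ρ_c)) = Δ, i.e. h = Δ (ρ_m − ρ_c)/ρ_m.
h = 19.2 km × 410/3250 = 2.42 km.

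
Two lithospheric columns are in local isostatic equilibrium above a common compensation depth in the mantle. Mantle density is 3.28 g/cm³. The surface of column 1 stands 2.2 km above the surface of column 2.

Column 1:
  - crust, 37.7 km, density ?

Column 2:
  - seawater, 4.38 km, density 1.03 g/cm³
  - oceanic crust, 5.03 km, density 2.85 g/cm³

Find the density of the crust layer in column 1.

Take the compensation level at the base of the deeper column (depth z_c below the surface of column 1) and equate Σ ρ_i t_i down to z_c; mantle fills any gap and the z_c terms cancel.
Column 1: 37.7×ρ + (z_c − 37.7)×3.28
Column 2: 2.2×0 + 4.38×1.03 + 5.03×2.85 + (z_c − 2.2 − 9.41)×3.28
The z_c×3.28 term appears on both sides and cancels. Collect the known terms of each column as K = Σ(ρt)_known − 3.28 × (depth of known layers): K_1 = 0 − 3.28×37.7 = −123.656; K_2 = 18.8469 − 3.28×(2.2 + 9.41) = −19.2339.
Balance: K_1 + 37.7×ρ = K_2, so ρ = (K_2 − K_1)/37.7 = 104.422/37.7 = 2.77 g/cm³.

2.77 g/cm³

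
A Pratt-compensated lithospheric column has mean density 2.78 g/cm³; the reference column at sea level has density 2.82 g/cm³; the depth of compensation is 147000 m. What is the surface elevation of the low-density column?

2120 m

ρ_ref D = ρ (D + h) → h = D (ρ_ref − ρ)/ρ.
h = 147000 m × (2.82 − 2.78)/2.78 = 2120 m.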